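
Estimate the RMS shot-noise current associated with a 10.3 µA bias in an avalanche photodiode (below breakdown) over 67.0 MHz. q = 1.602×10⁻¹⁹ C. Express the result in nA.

14.9 nA

I_n = √(2qI·B)
2qI·B = 2 × 1.602×10⁻¹⁹ × 1.03×10⁻⁵ × 6.70×10⁷ = 2.21×10⁻¹⁶ A²
I_n = √(2.21×10⁻¹⁶) = 1.49×10⁻⁸ A = 14.9 nA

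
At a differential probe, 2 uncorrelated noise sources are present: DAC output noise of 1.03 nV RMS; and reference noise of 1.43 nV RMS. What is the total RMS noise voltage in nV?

Uncorrelated sources add in power (mean-square): V_tot = √(ΣV_i²)
V_tot = √[(1.03×10⁻⁹)² + (1.43×10⁻⁹)²] = 1.76×10⁻⁹ V = 1.76 nV

1.76 nV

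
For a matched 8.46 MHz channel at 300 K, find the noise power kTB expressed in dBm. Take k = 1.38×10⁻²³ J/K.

P_n = kTB = 1.38×10⁻²³ × 300 × 8.46×10⁶ = 3.50×10⁻¹⁴ W
In dBm: 10 log₁₀(3.50×10⁻¹⁴ / 10⁻³) = −104.6 dBm

−104.6 dBm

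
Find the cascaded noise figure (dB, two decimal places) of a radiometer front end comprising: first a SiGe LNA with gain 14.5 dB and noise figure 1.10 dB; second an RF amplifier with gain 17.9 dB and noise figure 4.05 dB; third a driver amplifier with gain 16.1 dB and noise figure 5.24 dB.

Convert to linear (a loss of L dB is a gain of −L dB): F_i = 10^(NF_i/10), G_i = 10^(G_i,dB/10)
  Stage 1: F_1 = 10^(1.10/10) = 1.288, G_1 = 10^(14.5/10) = 28.18
  Stage 2: F_2 = 10^(4.05/10) = 2.541, G_2 = 10^(17.9/10) = 61.66
  Stage 3: F_3 = 10^(5.24/10) = 3.342, G_3 = 10^(16.1/10) = 40.74
Friis cascade:
  F = 1.288 + (2.541 − 1)/28.18 + (3.342 − 1)/1738 = 1.344
NF = 10 log₁₀(1.344) = 1.28 dB

1.28 dB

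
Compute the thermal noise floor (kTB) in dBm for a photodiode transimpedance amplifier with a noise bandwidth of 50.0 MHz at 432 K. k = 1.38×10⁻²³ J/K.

−95.3 dBm

P_n = kTB = 1.38×10⁻²³ × 432 × 5.00×10⁷ = 2.98×10⁻¹³ W
In dBm: 10 log₁₀(2.98×10⁻¹³ / 10⁻³) = −95.3 dBm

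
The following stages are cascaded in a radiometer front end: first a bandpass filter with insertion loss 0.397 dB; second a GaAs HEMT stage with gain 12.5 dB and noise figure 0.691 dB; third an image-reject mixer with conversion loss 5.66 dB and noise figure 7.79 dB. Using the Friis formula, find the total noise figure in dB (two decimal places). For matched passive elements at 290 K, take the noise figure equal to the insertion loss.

2.02 dB

Convert to linear (a loss of L dB is a gain of −L dB): F_i = 10^(NF_i/10), G_i = 10^(G_i,dB/10)
  Stage 1: F_1 = 10^(0.397/10) = 1.096, G_1 = 10^(−0.397/10) = 0.9126
  Stage 2: F_2 = 10^(0.691/10) = 1.172, G_2 = 10^(12.5/10) = 17.78
  Stage 3: F_3 = 10^(7.79/10) = 6.012, G_3 = 10^(−5.66/10) = 0.2716
Friis cascade:
  F = 1.096 + (1.172 − 1)/0.9126 + (6.012 − 1)/16.23 = 1.594
NF = 10 log₁₀(1.594) = 2.02 dB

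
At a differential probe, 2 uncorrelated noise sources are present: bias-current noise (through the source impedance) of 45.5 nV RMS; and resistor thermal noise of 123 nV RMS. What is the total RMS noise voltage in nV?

Uncorrelated sources add in power (mean-square): V_tot = √(ΣV_i²)
V_tot = √[(4.55×10⁻⁸)² + (1.23×10⁻⁷)²] = 1.31×10⁻⁷ V = 131 nV

131 nV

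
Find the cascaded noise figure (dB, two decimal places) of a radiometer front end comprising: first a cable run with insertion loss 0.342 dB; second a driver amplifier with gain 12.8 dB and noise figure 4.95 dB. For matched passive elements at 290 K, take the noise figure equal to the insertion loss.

5.29 dB

Convert to linear (a loss of L dB is a gain of −L dB): F_i = 10^(NF_i/10), G_i = 10^(G_i,dB/10)
  Stage 1: F_1 = 10^(0.342/10) = 1.082, G_1 = 10^(−0.342/10) = 0.9243
  Stage 2: F_2 = 10^(4.95/10) = 3.126, G_2 = 10^(12.8/10) = 19.05
Friis cascade:
  F = 1.082 + (3.126 − 1)/0.9243 = 3.382
NF = 10 log₁₀(3.382) = 5.29 dB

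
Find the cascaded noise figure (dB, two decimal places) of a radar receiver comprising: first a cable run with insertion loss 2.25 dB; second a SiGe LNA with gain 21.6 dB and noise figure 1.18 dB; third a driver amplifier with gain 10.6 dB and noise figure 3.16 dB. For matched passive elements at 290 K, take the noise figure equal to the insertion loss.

3.45 dB

Convert to linear (a loss of L dB is a gain of −L dB): F_i = 10^(NF_i/10), G_i = 10^(G_i,dB/10)
  Stage 1: F_1 = 10^(2.25/10) = 1.679, G_1 = 10^(−2.25/10) = 0.5957
  Stage 2: F_2 = 10^(1.18/10) = 1.312, G_2 = 10^(21.6/10) = 144.5
  Stage 3: F_3 = 10^(3.16/10) = 2.070, G_3 = 10^(10.6/10) = 11.48
Friis cascade:
  F = 1.679 + (1.312 − 1)/0.5957 + (2.070 − 1)/86.10 = 2.215
NF = 10 log₁₀(2.215) = 3.45 dB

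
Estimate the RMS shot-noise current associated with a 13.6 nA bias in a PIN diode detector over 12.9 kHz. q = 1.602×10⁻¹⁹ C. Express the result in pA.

7.50 pA

I_n = √(2qI·B)
2qI·B = 2 × 1.602×10⁻¹⁹ × 1.36×10⁻⁸ × 1.29×10⁴ = 5.62×10⁻²³ A²
I_n = √(5.62×10⁻²³) = 7.50×10⁻¹² A = 7.50 pA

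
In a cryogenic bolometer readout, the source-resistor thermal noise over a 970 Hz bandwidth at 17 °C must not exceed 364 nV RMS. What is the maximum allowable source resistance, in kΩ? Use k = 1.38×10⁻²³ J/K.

8.53 kΩ

T = 17 °C + 273.15 = 290.15 K
Johnson–Nyquist: V_n = √(4kTRB) ⇒ R = V_n² / (4kTB)
4kTB = 4 × 1.38×10⁻²³ × 290.15 × 9.70×10² = 1.55×10⁻¹⁷
R = (3.64×10⁻⁷)² / 1.55×10⁻¹⁷ = 8.53×10³ Ω = 8.53 kΩ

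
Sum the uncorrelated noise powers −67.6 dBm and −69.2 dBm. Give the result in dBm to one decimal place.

Convert to linear, add, convert back:
P₁ = 1.74×10⁻¹⁰ W, P₂ = 1.20×10⁻¹⁰ W
P_tot = 2.94×10⁻¹⁰ W → 10 log₁₀(P_tot / 10⁻³) = −65.3 dBm

−65.3 dBm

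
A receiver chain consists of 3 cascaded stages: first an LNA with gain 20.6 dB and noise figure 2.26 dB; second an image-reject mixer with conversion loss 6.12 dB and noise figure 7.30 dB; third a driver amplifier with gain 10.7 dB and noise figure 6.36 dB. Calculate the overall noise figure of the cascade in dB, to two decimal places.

2.65 dB

Convert to linear (a loss of L dB is a gain of −L dB): F_i = 10^(NF_i/10), G_i = 10^(G_i,dB/10)
  Stage 1: F_1 = 10^(2.26/10) = 1.683, G_1 = 10^(20.6/10) = 114.8
  Stage 2: F_2 = 10^(7.30/10) = 5.370, G_2 = 10^(−6.12/10) = 0.2443
  Stage 3: F_3 = 10^(6.36/10) = 4.325, G_3 = 10^(10.7/10) = 11.75
Friis cascade:
  F = 1.683 + (5.370 − 1)/114.8 + (4.325 − 1)/28.05 = 1.839
NF = 10 log₁₀(1.839) = 2.65 dB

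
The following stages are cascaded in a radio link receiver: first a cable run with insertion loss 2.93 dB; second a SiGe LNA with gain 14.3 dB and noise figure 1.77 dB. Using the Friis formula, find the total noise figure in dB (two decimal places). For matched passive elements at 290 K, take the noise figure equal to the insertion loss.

4.70 dB

Convert to linear (a loss of L dB is a gain of −L dB): F_i = 10^(NF_i/10), G_i = 10^(G_i,dB/10)
  Stage 1: F_1 = 10^(2.93/10) = 1.963, G_1 = 10^(−2.93/10) = 0.5093
  Stage 2: F_2 = 10^(1.77/10) = 1.503, G_2 = 10^(14.3/10) = 26.92
Friis cascade:
  F = 1.963 + (1.503 − 1)/0.5093 = 2.951
NF = 10 log₁₀(2.951) = 4.70 dB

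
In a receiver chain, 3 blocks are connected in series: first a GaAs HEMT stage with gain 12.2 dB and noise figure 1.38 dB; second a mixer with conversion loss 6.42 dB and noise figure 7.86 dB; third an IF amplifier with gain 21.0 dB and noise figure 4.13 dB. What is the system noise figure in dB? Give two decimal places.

3.23 dB

Convert to linear (a loss of L dB is a gain of −L dB): F_i = 10^(NF_i/10), G_i = 10^(G_i,dB/10)
  Stage 1: F_1 = 10^(1.38/10) = 1.374, G_1 = 10^(12.2/10) = 16.60
  Stage 2: F_2 = 10^(7.86/10) = 6.109, G_2 = 10^(−6.42/10) = 0.2280
  Stage 3: F_3 = 10^(4.13/10) = 2.588, G_3 = 10^(21.0/10) = 125.9
Friis cascade:
  F = 1.374 + (6.109 − 1)/16.60 + (2.588 − 1)/3.784 = 2.102
NF = 10 log₁₀(2.102) = 3.23 dB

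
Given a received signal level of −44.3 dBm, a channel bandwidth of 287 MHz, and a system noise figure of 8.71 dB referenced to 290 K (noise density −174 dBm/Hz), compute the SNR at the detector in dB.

Noise floor: N = −174 + 10 log₁₀(B) + NF
10 log₁₀(2.87×10⁸) = 84.58 dB
N = −174 + 84.58 + 8.71 = −80.71 dBm
SNR = P_sig − N = −44.3 − (−80.71) = 36.41 dB → 36.4 dB

36.4 dB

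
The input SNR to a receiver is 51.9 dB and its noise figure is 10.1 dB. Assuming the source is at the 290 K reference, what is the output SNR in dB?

By definition F = SNR_in/SNR_out, so in dB: SNR_out = SNR_in − NF
SNR_out = 51.9 − 10.1 = 41.8 dB

41.8 dB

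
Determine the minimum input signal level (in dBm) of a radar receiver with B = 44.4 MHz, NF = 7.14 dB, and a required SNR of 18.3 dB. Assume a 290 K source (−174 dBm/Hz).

Sensitivity = −174 + 10 log₁₀(B) + NF + SNR_min
= −174 + 76.47 + 7.14 + 18.3
= −72.09 dBm → −72.1 dBm

−72.1 dBm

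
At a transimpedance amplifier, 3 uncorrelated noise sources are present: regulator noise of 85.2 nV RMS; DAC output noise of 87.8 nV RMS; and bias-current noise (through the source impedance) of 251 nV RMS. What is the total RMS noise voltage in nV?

279 nV

Uncorrelated sources add in power (mean-square): V_tot = √(ΣV_i²)
V_tot = √[(8.52×10⁻⁸)² + (8.78×10⁻⁸)² + (2.51×10⁻⁷)²] = 2.79×10⁻⁷ V = 279 nV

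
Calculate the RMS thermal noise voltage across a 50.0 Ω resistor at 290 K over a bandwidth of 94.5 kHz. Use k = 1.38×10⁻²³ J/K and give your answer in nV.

275 nV

V_n = √(4kTRB)
4kTRB = 4 × 1.38×10⁻²³ × 290 × 5.00×10¹ × 9.45×10⁴ = 7.56×10⁻¹⁴ V²
V_n = √(7.56×10⁻¹⁴) = 2.75×10⁻⁷ V = 275 nV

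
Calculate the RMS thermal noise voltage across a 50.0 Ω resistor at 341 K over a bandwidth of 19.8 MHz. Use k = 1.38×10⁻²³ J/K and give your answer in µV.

V_n = √(4kTRB)
4kTRB = 4 × 1.38×10⁻²³ × 341 × 5.00×10¹ × 1.98×10⁷ = 1.86×10⁻¹¹ V²
V_n = √(1.86×10⁻¹¹) = 4.32×10⁻⁶ V = 4.32 µV

4.32 µV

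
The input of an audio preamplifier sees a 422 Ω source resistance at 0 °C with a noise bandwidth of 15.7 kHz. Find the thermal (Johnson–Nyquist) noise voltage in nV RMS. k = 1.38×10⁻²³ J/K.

316 nV

T = 0 °C + 273.15 = 273.15 K
V_n = √(4kTRB)
4kTRB = 4 × 1.38×10⁻²³ × 273.15 × 4.22×10² × 1.57×10⁴ = 9.99×10⁻¹⁴ V²
V_n = √(9.99×10⁻¹⁴) = 3.16×10⁻⁷ V = 316 nV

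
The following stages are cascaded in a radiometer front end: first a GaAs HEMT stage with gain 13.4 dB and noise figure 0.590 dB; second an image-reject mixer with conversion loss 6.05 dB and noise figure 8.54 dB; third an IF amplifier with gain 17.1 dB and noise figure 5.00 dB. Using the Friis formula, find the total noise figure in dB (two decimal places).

2.61 dB

Convert to linear (a loss of L dB is a gain of −L dB): F_i = 10^(NF_i/10), G_i = 10^(G_i,dB/10)
  Stage 1: F_1 = 10^(0.590/10) = 1.146, G_1 = 10^(13.4/10) = 21.88
  Stage 2: F_2 = 10^(8.54/10) = 7.145, G_2 = 10^(−6.05/10) = 0.2483
  Stage 3: F_3 = 10^(5.00/10) = 3.162, G_3 = 10^(17.1/10) = 51.29
Friis cascade:
  F = 1.146 + (7.145 − 1)/21.88 + (3.162 − 1)/5.433 = 1.824
NF = 10 log₁₀(1.824) = 2.61 dB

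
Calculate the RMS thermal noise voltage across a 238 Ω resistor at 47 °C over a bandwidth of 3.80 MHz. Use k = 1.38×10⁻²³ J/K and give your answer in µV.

4.00 µV

T = 47 °C + 273.15 = 320.15 K
V_n = √(4kTRB)
4kTRB = 4 × 1.38×10⁻²³ × 320.15 × 2.38×10² × 3.80×10⁶ = 1.60×10⁻¹¹ V²
V_n = √(1.60×10⁻¹¹) = 4.00×10⁻⁶ V = 4.00 µV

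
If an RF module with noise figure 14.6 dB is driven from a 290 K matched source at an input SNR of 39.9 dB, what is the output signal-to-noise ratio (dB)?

25.3 dB

By definition F = SNR_in/SNR_out, so in dB: SNR_out = SNR_in − NF
SNR_out = 39.9 − 14.6 = 25.3 dB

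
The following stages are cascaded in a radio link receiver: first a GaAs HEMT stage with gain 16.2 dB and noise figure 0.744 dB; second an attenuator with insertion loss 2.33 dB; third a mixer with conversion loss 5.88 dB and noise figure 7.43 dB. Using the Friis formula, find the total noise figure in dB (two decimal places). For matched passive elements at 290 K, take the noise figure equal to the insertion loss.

Convert to linear (a loss of L dB is a gain of −L dB): F_i = 10^(NF_i/10), G_i = 10^(G_i,dB/10)
  Stage 1: F_1 = 10^(0.744/10) = 1.187, G_1 = 10^(16.2/10) = 41.69
  Stage 2: F_2 = 10^(2.33/10) = 1.710, G_2 = 10^(−2.33/10) = 0.5848
  Stage 3: F_3 = 10^(7.43/10) = 5.534, G_3 = 10^(−5.88/10) = 0.2582
Friis cascade:
  F = 1.187 + (1.710 − 1)/41.69 + (5.534 − 1)/24.38 = 1.390
NF = 10 log₁₀(1.390) = 1.43 dB

1.43 dB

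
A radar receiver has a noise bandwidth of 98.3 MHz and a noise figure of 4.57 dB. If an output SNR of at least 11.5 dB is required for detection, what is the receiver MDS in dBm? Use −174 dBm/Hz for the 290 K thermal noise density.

−78.0 dBm

Sensitivity = −174 + 10 log₁₀(B) + NF + SNR_min
= −174 + 79.93 + 4.57 + 11.5
= −78.00 dBm → −78.0 dBm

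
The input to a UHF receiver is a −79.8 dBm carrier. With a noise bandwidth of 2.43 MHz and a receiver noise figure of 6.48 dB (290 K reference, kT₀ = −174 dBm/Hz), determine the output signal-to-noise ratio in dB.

23.9 dB

Noise floor: N = −174 + 10 log₁₀(B) + NF
10 log₁₀(2.43×10⁶) = 63.86 dB
N = −174 + 63.86 + 6.48 = −103.66 dBm
SNR = P_sig − N = −79.8 − (−103.66) = 23.86 dB → 23.9 dB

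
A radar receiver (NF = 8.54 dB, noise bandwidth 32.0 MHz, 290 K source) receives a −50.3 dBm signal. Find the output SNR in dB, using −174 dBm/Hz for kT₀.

40.1 dB

Noise floor: N = −174 + 10 log₁₀(B) + NF
10 log₁₀(3.20×10⁷) = 75.05 dB
N = −174 + 75.05 + 8.54 = −90.41 dBm
SNR = P_sig − N = −50.3 − (−90.41) = 40.11 dB → 40.1 dB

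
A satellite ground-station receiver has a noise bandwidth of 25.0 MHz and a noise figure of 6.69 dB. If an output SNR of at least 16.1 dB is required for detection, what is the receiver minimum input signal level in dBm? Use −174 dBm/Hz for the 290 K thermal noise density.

Sensitivity = −174 + 10 log₁₀(B) + NF + SNR_min
= −174 + 73.98 + 6.69 + 16.1
= −77.23 dBm → −77.2 dBm

−77.2 dBm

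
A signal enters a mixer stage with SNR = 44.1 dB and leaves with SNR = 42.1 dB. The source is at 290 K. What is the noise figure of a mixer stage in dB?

NF (dB) = SNR_in(dB) − SNR_out(dB) when the source is at T₀
NF = 44.1 − 42.1 = 2.0 dB

2.0 dB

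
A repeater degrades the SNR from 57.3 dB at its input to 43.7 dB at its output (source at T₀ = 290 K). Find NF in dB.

NF (dB) = SNR_in(dB) − SNR_out(dB) when the source is at T₀
NF = 57.3 − 43.7 = 13.6 dB

13.6 dB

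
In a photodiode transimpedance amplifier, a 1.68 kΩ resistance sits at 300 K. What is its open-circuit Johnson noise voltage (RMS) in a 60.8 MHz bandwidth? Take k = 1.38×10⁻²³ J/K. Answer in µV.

V_n = √(4kTRB)
4kTRB = 4 × 1.38×10⁻²³ × 300 × 1.68×10³ × 6.08×10⁷ = 1.69×10⁻⁹ V²
V_n = √(1.69×10⁻⁹) = 4.11×10⁻⁵ V = 41.1 µV

41.1 µV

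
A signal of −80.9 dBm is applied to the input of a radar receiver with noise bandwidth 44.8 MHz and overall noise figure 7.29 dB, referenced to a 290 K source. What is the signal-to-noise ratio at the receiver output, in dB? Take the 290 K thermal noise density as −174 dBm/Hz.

Noise floor: N = −174 + 10 log₁₀(B) + NF
10 log₁₀(4.48×10⁷) = 76.51 dB
N = −174 + 76.51 + 7.29 = −90.20 dBm
SNR = P_sig − N = −80.9 − (−90.20) = 9.30 dB → 9.3 dB

9.3 dB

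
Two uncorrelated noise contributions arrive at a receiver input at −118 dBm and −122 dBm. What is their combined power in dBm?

−116.5 dBm

Convert to linear, add, convert back:
P₁ = 1.58×10⁻¹⁵ W, P₂ = 6.31×10⁻¹⁶ W
P_tot = 2.22×10⁻¹⁵ W → 10 log₁₀(P_tot / 10⁻³) = −116.5 dBm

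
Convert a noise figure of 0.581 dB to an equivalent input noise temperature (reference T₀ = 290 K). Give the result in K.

F = 10^(0.581/10) = 1.14314
T_e = (F − 1)·T₀ = (1.14314 − 1) × 290 = 41.5 K

41.5 K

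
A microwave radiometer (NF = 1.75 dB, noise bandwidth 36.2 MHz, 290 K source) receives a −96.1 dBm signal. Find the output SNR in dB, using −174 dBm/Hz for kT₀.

0.6 dB

Noise floor: N = −174 + 10 log₁₀(B) + NF
10 log₁₀(3.62×10⁷) = 75.59 dB
N = −174 + 75.59 + 1.75 = −96.66 dBm
SNR = P_sig − N = −96.1 − (−96.66) = 0.56 dB → 0.6 dB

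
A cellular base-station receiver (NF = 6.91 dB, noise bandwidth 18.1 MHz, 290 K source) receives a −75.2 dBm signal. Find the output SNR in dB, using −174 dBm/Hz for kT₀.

Noise floor: N = −174 + 10 log₁₀(B) + NF
10 log₁₀(1.81×10⁷) = 72.58 dB
N = −174 + 72.58 + 6.91 = −94.51 dBm
SNR = P_sig − N = −75.2 − (−94.51) = 19.31 dB → 19.3 dB

19.3 dB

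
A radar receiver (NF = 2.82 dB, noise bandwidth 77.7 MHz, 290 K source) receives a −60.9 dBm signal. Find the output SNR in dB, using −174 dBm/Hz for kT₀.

31.4 dB

Noise floor: N = −174 + 10 log₁₀(B) + NF
10 log₁₀(7.77×10⁷) = 78.9 dB
N = −174 + 78.9 + 2.82 = −92.28 dBm
SNR = P_sig − N = −60.9 − (−92.28) = 31.38 dB → 31.4 dB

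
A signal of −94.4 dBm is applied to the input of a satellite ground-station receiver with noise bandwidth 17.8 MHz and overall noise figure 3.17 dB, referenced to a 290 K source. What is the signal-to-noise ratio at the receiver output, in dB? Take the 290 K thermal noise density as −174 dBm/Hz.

Noise floor: N = −174 + 10 log₁₀(B) + NF
10 log₁₀(1.78×10⁷) = 72.5 dB
N = −174 + 72.5 + 3.17 = −98.33 dBm
SNR = P_sig − N = −94.4 − (−98.33) = 3.93 dB → 3.9 dB

3.9 dB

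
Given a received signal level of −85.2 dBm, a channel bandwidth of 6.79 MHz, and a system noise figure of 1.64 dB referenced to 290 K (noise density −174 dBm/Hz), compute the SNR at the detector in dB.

18.8 dB

Noise floor: N = −174 + 10 log₁₀(B) + NF
10 log₁₀(6.79×10⁶) = 68.32 dB
N = −174 + 68.32 + 1.64 = −104.04 dBm
SNR = P_sig − N = −85.2 − (−104.04) = 18.84 dB → 18.8 dB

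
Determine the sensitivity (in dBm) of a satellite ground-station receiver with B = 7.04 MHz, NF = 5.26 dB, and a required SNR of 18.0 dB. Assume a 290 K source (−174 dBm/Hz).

−82.3 dBm

Sensitivity = −174 + 10 log₁₀(B) + NF + SNR_min
= −174 + 68.48 + 5.26 + 18.0
= −82.26 dBm → −82.3 dBm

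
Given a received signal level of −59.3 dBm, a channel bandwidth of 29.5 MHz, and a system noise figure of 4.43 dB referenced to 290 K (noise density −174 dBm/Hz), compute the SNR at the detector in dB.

35.6 dB

Noise floor: N = −174 + 10 log₁₀(B) + NF
10 log₁₀(2.95×10⁷) = 74.7 dB
N = −174 + 74.7 + 4.43 = −94.87 dBm
SNR = P_sig − N = −59.3 − (−94.87) = 35.57 dB → 35.6 dB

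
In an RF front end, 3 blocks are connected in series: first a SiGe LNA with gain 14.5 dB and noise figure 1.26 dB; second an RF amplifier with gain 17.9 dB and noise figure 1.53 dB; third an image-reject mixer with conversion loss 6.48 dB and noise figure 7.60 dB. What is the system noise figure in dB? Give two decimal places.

1.32 dB

Convert to linear (a loss of L dB is a gain of −L dB): F_i = 10^(NF_i/10), G_i = 10^(G_i,dB/10)
  Stage 1: F_1 = 10^(1.26/10) = 1.337, G_1 = 10^(14.5/10) = 28.18
  Stage 2: F_2 = 10^(1.53/10) = 1.422, G_2 = 10^(17.9/10) = 61.66
  Stage 3: F_3 = 10^(7.60/10) = 5.754, G_3 = 10^(−6.48/10) = 0.2249
Friis cascade:
  F = 1.337 + (1.422 − 1)/28.18 + (5.754 − 1)/1738 = 1.354
NF = 10 log₁₀(1.354) = 1.32 dB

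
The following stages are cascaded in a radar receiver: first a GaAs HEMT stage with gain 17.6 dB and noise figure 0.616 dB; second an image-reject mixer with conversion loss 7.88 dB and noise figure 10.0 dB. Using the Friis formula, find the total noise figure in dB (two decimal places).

1.17 dB

Convert to linear (a loss of L dB is a gain of −L dB): F_i = 10^(NF_i/10), G_i = 10^(G_i,dB/10)
  Stage 1: F_1 = 10^(0.616/10) = 1.152, G_1 = 10^(17.6/10) = 57.54
  Stage 2: F_2 = 10^(10.0/10) = 10.00, G_2 = 10^(−7.88/10) = 0.1629
Friis cascade:
  F = 1.152 + (10.00 − 1)/57.54 = 1.309
NF = 10 log₁₀(1.309) = 1.17 dB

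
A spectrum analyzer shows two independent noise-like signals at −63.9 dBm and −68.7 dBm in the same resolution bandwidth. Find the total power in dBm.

Convert to linear, add, convert back:
P₁ = 4.07×10⁻¹⁰ W, P₂ = 1.35×10⁻¹⁰ W
P_tot = 5.42×10⁻¹⁰ W → 10 log₁₀(P_tot / 10⁻³) = −62.7 dBm

−62.7 dBm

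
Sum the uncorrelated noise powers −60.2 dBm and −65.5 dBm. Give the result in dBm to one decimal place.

−59.1 dBm

Convert to linear, add, convert back:
P₁ = 9.55×10⁻¹⁰ W, P₂ = 2.82×10⁻¹⁰ W
P_tot = 1.24×10⁻⁹ W → 10 log₁₀(P_tot / 10⁻³) = −59.1 dBm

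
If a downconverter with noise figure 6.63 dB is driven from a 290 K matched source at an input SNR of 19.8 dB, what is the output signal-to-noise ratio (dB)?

By definition F = SNR_in/SNR_out, so in dB: SNR_out = SNR_in − NF
SNR_out = 19.8 − 6.63 = 13.17 dB

13.17 dB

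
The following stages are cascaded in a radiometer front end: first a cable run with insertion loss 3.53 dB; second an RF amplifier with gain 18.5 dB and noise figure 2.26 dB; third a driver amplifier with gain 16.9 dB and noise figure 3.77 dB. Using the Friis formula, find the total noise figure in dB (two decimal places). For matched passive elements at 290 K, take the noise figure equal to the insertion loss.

Convert to linear (a loss of L dB is a gain of −L dB): F_i = 10^(NF_i/10), G_i = 10^(G_i,dB/10)
  Stage 1: F_1 = 10^(3.53/10) = 2.254, G_1 = 10^(−3.53/10) = 0.4436
  Stage 2: F_2 = 10^(2.26/10) = 1.683, G_2 = 10^(18.5/10) = 70.79
  Stage 3: F_3 = 10^(3.77/10) = 2.382, G_3 = 10^(16.9/10) = 48.98
Friis cascade:
  F = 2.254 + (1.683 − 1)/0.4436 + (2.382 − 1)/31.41 = 3.837
NF = 10 log₁₀(3.837) = 5.84 dB

5.84 dB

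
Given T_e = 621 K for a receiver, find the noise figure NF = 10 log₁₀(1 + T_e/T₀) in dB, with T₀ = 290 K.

F = 1 + T_e/T₀ = 1 + 621/290 = 3.14138
NF = 10 log₁₀(3.14138) = 4.97 dB

4.97 dB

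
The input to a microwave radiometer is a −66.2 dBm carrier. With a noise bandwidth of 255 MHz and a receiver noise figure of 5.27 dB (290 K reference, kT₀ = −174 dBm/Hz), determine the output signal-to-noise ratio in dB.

18.5 dB

Noise floor: N = −174 + 10 log₁₀(B) + NF
10 log₁₀(2.55×10⁸) = 84.07 dB
N = −174 + 84.07 + 5.27 = −84.66 dBm
SNR = P_sig − N = −66.2 − (−84.66) = 18.46 dB → 18.5 dB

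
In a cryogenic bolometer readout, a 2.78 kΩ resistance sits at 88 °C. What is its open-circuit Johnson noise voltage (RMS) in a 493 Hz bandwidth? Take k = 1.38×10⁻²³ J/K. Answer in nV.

T = 88 °C + 273.15 = 361.15 K
V_n = √(4kTRB)
4kTRB = 4 × 1.38×10⁻²³ × 361.15 × 2.78×10³ × 4.93×10² = 2.73×10⁻¹⁴ V²
V_n = √(2.73×10⁻¹⁴) = 1.65×10⁻⁷ V = 165 nV

165 nV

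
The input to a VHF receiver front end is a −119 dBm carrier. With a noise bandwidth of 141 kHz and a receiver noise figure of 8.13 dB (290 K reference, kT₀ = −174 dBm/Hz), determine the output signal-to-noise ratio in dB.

−4.6 dB

Noise floor: N = −174 + 10 log₁₀(B) + NF
10 log₁₀(1.41×10⁵) = 51.49 dB
N = −174 + 51.49 + 8.13 = −114.38 dBm
SNR = P_sig − N = −119 − (−114.38) = −4.62 dB → −4.6 dB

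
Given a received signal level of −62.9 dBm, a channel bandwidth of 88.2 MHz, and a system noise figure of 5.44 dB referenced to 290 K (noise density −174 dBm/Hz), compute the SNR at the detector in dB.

26.2 dB

Noise floor: N = −174 + 10 log₁₀(B) + NF
10 log₁₀(8.82×10⁷) = 79.45 dB
N = −174 + 79.45 + 5.44 = −89.11 dBm
SNR = P_sig − N = −62.9 − (−89.11) = 26.21 dB → 26.2 dB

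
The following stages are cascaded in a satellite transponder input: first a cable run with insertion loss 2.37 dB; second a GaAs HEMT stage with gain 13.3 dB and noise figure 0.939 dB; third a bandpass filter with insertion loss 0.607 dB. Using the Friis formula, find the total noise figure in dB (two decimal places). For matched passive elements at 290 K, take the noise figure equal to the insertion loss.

Convert to linear (a loss of L dB is a gain of −L dB): F_i = 10^(NF_i/10), G_i = 10^(G_i,dB/10)
  Stage 1: F_1 = 10^(2.37/10) = 1.726, G_1 = 10^(−2.37/10) = 0.5794
  Stage 2: F_2 = 10^(0.939/10) = 1.241, G_2 = 10^(13.3/10) = 21.38
  Stage 3: F_3 = 10^(0.607/10) = 1.150, G_3 = 10^(−0.607/10) = 0.8696
Friis cascade:
  F = 1.726 + (1.241 − 1)/0.5794 + (1.150 − 1)/12.39 = 2.155
NF = 10 log₁₀(2.155) = 3.33 dB

3.33 dB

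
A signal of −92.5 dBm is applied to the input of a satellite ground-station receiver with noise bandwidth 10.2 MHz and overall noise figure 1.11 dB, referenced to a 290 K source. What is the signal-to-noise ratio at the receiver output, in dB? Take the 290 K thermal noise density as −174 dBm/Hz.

10.3 dB

Noise floor: N = −174 + 10 log₁₀(B) + NF
10 log₁₀(1.02×10⁷) = 70.09 dB
N = −174 + 70.09 + 1.11 = −102.80 dBm
SNR = P_sig − N = −92.5 − (−102.80) = 10.30 dB → 10.3 dB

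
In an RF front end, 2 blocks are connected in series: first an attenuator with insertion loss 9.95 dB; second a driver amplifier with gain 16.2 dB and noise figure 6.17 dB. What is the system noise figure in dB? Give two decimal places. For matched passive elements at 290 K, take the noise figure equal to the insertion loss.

Convert to linear (a loss of L dB is a gain of −L dB): F_i = 10^(NF_i/10), G_i = 10^(G_i,dB/10)
  Stage 1: F_1 = 10^(9.95/10) = 9.886, G_1 = 10^(−9.95/10) = 0.1012
  Stage 2: F_2 = 10^(6.17/10) = 4.140, G_2 = 10^(16.2/10) = 41.69
Friis cascade:
  F = 9.886 + (4.140 − 1)/0.1012 = 40.93
NF = 10 log₁₀(40.93) = 16.12 dB

16.12 dB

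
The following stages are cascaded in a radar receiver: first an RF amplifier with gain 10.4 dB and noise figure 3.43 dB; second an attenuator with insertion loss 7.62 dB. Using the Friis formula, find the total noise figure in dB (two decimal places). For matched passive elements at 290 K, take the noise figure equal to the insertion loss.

Convert to linear (a loss of L dB is a gain of −L dB): F_i = 10^(NF_i/10), G_i = 10^(G_i,dB/10)
  Stage 1: F_1 = 10^(3.43/10) = 2.203, G_1 = 10^(10.4/10) = 10.96
  Stage 2: F_2 = 10^(7.62/10) = 5.781, G_2 = 10^(−7.62/10) = 0.1730
Friis cascade:
  F = 2.203 + (5.781 − 1)/10.96 = 2.639
NF = 10 log₁₀(2.639) = 4.21 dB

4.21 dB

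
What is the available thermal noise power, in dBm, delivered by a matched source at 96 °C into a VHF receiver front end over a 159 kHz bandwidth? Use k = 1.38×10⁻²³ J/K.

T = 96 °C + 273.15 = 369.15 K
P_n = kTB = 1.38×10⁻²³ × 369.15 × 1.59×10⁵ = 8.10×10⁻¹⁶ W
In dBm: 10 log₁₀(8.10×10⁻¹⁶ / 10⁻³) = −120.9 dBm

−120.9 dBm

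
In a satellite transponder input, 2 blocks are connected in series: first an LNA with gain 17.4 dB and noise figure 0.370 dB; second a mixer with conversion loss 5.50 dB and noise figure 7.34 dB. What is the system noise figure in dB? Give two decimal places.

Convert to linear (a loss of L dB is a gain of −L dB): F_i = 10^(NF_i/10), G_i = 10^(G_i,dB/10)
  Stage 1: F_1 = 10^(0.370/10) = 1.089, G_1 = 10^(17.4/10) = 54.95
  Stage 2: F_2 = 10^(7.34/10) = 5.420, G_2 = 10^(−5.50/10) = 0.2818
Friis cascade:
  F = 1.089 + (5.420 − 1)/54.95 = 1.169
NF = 10 log₁₀(1.169) = 0.68 dB

0.68 dB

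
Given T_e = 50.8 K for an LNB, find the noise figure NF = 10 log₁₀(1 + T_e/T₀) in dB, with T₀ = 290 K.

0.701 dB

F = 1 + T_e/T₀ = 1 + 50.8/290 = 1.17517
NF = 10 log₁₀(1.17517) = 0.701 dB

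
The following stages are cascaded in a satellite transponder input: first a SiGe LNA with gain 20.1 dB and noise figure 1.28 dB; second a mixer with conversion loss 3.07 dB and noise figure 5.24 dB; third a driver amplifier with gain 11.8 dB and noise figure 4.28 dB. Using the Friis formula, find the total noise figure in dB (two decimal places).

1.46 dB

Convert to linear (a loss of L dB is a gain of −L dB): F_i = 10^(NF_i/10), G_i = 10^(G_i,dB/10)
  Stage 1: F_1 = 10^(1.28/10) = 1.343, G_1 = 10^(20.1/10) = 102.3
  Stage 2: F_2 = 10^(5.24/10) = 3.342, G_2 = 10^(−3.07/10) = 0.4932
  Stage 3: F_3 = 10^(4.28/10) = 2.679, G_3 = 10^(11.8/10) = 15.14
Friis cascade:
  F = 1.343 + (3.342 − 1)/102.3 + (2.679 − 1)/50.47 = 1.399
NF = 10 log₁₀(1.399) = 1.46 dB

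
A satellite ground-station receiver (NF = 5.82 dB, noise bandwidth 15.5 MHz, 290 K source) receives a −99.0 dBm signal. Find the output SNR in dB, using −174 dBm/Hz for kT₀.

Noise floor: N = −174 + 10 log₁₀(B) + NF
10 log₁₀(1.55×10⁷) = 71.9 dB
N = −174 + 71.9 + 5.82 = −96.28 dBm
SNR = P_sig − N = −99.0 − (−96.28) = −2.72 dB → −2.7 dB

−2.7 dB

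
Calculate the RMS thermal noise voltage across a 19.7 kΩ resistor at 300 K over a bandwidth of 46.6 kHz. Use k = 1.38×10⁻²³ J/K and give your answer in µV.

3.90 µV

V_n = √(4kTRB)
4kTRB = 4 × 1.38×10⁻²³ × 300 × 1.97×10⁴ × 4.66×10⁴ = 1.52×10⁻¹¹ V²
V_n = √(1.52×10⁻¹¹) = 3.90×10⁻⁶ V = 3.90 µV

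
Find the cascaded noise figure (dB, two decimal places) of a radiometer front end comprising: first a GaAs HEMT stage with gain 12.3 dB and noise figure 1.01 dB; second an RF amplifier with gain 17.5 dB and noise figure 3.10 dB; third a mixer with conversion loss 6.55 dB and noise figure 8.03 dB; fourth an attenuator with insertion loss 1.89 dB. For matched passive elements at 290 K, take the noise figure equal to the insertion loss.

Convert to linear (a loss of L dB is a gain of −L dB): F_i = 10^(NF_i/10), G_i = 10^(G_i,dB/10)
  Stage 1: F_1 = 10^(1.01/10) = 1.262, G_1 = 10^(12.3/10) = 16.98
  Stage 2: F_2 = 10^(3.10/10) = 2.042, G_2 = 10^(17.5/10) = 56.23
  Stage 3: F_3 = 10^(8.03/10) = 6.353, G_3 = 10^(−6.55/10) = 0.2213
  Stage 4: F_4 = 10^(1.89/10) = 1.545, G_4 = 10^(−1.89/10) = 0.6471
Friis cascade:
  F = 1.262 + (2.042 − 1)/16.98 + (6.353 − 1)/955.0 + (1.545 − 1)/211.3 = 1.331
NF = 10 log₁₀(1.331) = 1.24 dB

1.24 dB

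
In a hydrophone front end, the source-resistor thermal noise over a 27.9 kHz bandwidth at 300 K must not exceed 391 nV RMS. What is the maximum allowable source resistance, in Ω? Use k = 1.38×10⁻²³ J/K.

331 Ω

Johnson–Nyquist: V_n = √(4kTRB) ⇒ R = V_n² / (4kTB)
4kTB = 4 × 1.38×10⁻²³ × 300 × 2.79×10⁴ = 4.62×10⁻¹⁶
R = (3.91×10⁻⁷)² / 4.62×10⁻¹⁶ = 3.31×10² Ω = 331 Ω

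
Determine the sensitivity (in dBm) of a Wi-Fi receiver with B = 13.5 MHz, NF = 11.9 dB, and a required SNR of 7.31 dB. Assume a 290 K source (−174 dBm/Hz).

Sensitivity = −174 + 10 log₁₀(B) + NF + SNR_min
= −174 + 71.3 + 11.9 + 7.31
= −83.49 dBm → −83.5 dBm

−83.5 dBm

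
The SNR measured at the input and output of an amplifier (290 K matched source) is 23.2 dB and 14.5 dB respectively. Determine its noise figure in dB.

NF (dB) = SNR_in(dB) − SNR_out(dB) when the source is at T₀
NF = 23.2 − 14.5 = 8.7 dB

8.7 dB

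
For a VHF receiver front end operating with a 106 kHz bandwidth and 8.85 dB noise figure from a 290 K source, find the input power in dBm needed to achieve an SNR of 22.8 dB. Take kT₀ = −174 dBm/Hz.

Sensitivity = −174 + 10 log₁₀(B) + NF + SNR_min
= −174 + 50.25 + 8.85 + 22.8
= −92.10 dBm → −92.1 dBm

−92.1 dBm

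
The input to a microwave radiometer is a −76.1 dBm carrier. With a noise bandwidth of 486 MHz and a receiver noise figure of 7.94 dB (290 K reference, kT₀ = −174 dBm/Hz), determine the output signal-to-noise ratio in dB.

3.1 dB

Noise floor: N = −174 + 10 log₁₀(B) + NF
10 log₁₀(4.86×10⁸) = 86.87 dB
N = −174 + 86.87 + 7.94 = −79.19 dBm
SNR = P_sig − N = −76.1 − (−79.19) = 3.09 dB → 3.1 dB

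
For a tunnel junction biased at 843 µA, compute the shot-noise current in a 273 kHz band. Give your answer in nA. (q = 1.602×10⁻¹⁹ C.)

8.59 nA

I_n = √(2qI·B)
2qI·B = 2 × 1.602×10⁻¹⁹ × 8.43×10⁻⁴ × 2.73×10⁵ = 7.37×10⁻¹⁷ A²
I_n = √(7.37×10⁻¹⁷) = 8.59×10⁻⁹ A = 8.59 nA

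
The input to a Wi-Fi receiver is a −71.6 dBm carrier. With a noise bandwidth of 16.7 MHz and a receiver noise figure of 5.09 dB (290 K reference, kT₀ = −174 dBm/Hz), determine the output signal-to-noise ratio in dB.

Noise floor: N = −174 + 10 log₁₀(B) + NF
10 log₁₀(1.67×10⁷) = 72.23 dB
N = −174 + 72.23 + 5.09 = −96.68 dBm
SNR = P_sig − N = −71.6 − (−96.68) = 25.08 dB → 25.1 dB

25.1 dB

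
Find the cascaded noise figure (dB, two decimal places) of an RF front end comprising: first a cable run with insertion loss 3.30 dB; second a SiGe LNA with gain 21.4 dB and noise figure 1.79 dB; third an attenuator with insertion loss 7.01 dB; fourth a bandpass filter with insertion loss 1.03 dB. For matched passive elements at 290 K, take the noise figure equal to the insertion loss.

Convert to linear (a loss of L dB is a gain of −L dB): F_i = 10^(NF_i/10), G_i = 10^(G_i,dB/10)
  Stage 1: F_1 = 10^(3.30/10) = 2.138, G_1 = 10^(−3.30/10) = 0.4677
  Stage 2: F_2 = 10^(1.79/10) = 1.510, G_2 = 10^(21.4/10) = 138.0
  Stage 3: F_3 = 10^(7.01/10) = 5.023, G_3 = 10^(−7.01/10) = 0.1991
  Stage 4: F_4 = 10^(1.03/10) = 1.268, G_4 = 10^(−1.03/10) = 0.7889
Friis cascade:
  F = 2.138 + (1.510 − 1)/0.4677 + (5.023 − 1)/64.57 + (1.268 − 1)/12.85 = 3.312
NF = 10 log₁₀(3.312) = 5.20 dB

5.20 dB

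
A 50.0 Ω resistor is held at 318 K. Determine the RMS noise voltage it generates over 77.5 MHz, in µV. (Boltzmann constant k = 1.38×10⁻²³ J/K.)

8.25 µV

V_n = √(4kTRB)
4kTRB = 4 × 1.38×10⁻²³ × 318 × 5.00×10¹ × 7.75×10⁷ = 6.80×10⁻¹¹ V²
V_n = √(6.80×10⁻¹¹) = 8.25×10⁻⁶ V = 8.25 µV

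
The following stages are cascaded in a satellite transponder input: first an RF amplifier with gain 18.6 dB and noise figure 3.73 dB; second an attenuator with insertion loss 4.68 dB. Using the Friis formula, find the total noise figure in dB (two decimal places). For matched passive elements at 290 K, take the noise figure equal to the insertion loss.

3.78 dB

Convert to linear (a loss of L dB is a gain of −L dB): F_i = 10^(NF_i/10), G_i = 10^(G_i,dB/10)
  Stage 1: F_1 = 10^(3.73/10) = 2.360, G_1 = 10^(18.6/10) = 72.44
  Stage 2: F_2 = 10^(4.68/10) = 2.938, G_2 = 10^(−4.68/10) = 0.3404
Friis cascade:
  F = 2.360 + (2.938 − 1)/72.44 = 2.387
NF = 10 log₁₀(2.387) = 3.78 dB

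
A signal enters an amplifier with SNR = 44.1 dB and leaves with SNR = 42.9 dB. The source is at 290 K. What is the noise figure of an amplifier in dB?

1.2 dB

NF (dB) = SNR_in(dB) − SNR_out(dB) when the source is at T₀
NF = 44.1 − 42.9 = 1.2 dB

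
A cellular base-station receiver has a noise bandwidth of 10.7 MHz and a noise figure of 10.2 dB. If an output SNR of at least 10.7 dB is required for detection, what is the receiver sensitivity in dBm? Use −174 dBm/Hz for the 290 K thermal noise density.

−82.8 dBm

Sensitivity = −174 + 10 log₁₀(B) + NF + SNR_min
= −174 + 70.29 + 10.2 + 10.7
= −82.81 dBm → −82.8 dBm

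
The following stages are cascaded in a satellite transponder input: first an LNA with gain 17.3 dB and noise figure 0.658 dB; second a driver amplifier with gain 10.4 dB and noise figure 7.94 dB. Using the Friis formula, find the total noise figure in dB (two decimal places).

1.01 dB

Convert to linear (a loss of L dB is a gain of −L dB): F_i = 10^(NF_i/10), G_i = 10^(G_i,dB/10)
  Stage 1: F_1 = 10^(0.658/10) = 1.164, G_1 = 10^(17.3/10) = 53.70
  Stage 2: F_2 = 10^(7.94/10) = 6.223, G_2 = 10^(10.4/10) = 10.96
Friis cascade:
  F = 1.164 + (6.223 − 1)/53.70 = 1.261
NF = 10 log₁₀(1.261) = 1.01 dB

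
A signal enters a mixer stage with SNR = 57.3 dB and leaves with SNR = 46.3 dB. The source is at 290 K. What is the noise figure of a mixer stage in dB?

11.0 dB

NF (dB) = SNR_in(dB) − SNR_out(dB) when the source is at T₀
NF = 57.3 − 46.3 = 11.0 dB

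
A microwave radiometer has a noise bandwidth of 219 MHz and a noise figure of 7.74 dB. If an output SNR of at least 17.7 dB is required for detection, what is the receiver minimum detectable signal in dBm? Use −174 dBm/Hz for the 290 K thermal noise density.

−65.2 dBm

Sensitivity = −174 + 10 log₁₀(B) + NF + SNR_min
= −174 + 83.4 + 7.74 + 17.7
= −65.16 dBm → −65.2 dBm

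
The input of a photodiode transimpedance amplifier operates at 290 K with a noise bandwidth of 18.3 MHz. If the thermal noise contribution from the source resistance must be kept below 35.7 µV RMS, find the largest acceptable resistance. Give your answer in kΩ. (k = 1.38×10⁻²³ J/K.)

4.35 kΩ

Johnson–Nyquist: V_n = √(4kTRB) ⇒ R = V_n² / (4kTB)
4kTB = 4 × 1.38×10⁻²³ × 290 × 1.83×10⁷ = 2.93×10⁻¹³
R = (3.57×10⁻⁵)² / 2.93×10⁻¹³ = 4.35×10³ Ω = 4.35 kΩ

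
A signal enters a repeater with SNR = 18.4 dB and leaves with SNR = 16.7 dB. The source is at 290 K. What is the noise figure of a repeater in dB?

1.7 dB

NF (dB) = SNR_in(dB) − SNR_out(dB) when the source is at T₀
NF = 18.4 − 16.7 = 1.7 dB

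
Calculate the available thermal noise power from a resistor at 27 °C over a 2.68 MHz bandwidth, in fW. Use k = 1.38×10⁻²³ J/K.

11.1 fW

T = 27 °C + 273.15 = 300.15 K
P_n = kTB = 1.38×10⁻²³ × 300.15 × 2.68×10⁶ = 1.11×10⁻¹⁴ W = 11.1 fW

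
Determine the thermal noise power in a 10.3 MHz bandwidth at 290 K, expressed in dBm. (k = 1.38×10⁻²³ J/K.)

−103.8 dBm

P_n = kTB = 1.38×10⁻²³ × 290 × 1.03×10⁷ = 4.12×10⁻¹⁴ W
In dBm: 10 log₁₀(4.12×10⁻¹⁴ / 10⁻³) = −103.8 dBm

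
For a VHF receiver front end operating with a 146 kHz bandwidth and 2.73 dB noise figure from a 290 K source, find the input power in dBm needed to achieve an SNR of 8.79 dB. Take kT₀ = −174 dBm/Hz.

−110.8 dBm

Sensitivity = −174 + 10 log₁₀(B) + NF + SNR_min
= −174 + 51.64 + 2.73 + 8.79
= −110.84 dBm → −110.8 dBm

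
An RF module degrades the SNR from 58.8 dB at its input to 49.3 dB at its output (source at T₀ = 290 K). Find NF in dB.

9.5 dB

NF (dB) = SNR_in(dB) − SNR_out(dB) when the source is at T₀
NF = 58.8 − 49.3 = 9.5 dB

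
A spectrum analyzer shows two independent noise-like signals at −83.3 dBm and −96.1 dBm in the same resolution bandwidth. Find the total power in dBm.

−83.1 dBm

Convert to linear, add, convert back:
P₁ = 4.68×10⁻¹² W, P₂ = 2.45×10⁻¹³ W
P_tot = 4.92×10⁻¹² W → 10 log₁₀(P_tot / 10⁻³) = −83.1 dBm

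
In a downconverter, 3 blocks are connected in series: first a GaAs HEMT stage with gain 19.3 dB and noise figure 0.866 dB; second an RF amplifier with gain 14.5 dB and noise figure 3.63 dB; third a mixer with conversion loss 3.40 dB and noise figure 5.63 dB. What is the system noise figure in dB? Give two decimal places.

0.92 dB

Convert to linear (a loss of L dB is a gain of −L dB): F_i = 10^(NF_i/10), G_i = 10^(G_i,dB/10)
  Stage 1: F_1 = 10^(0.866/10) = 1.221, G_1 = 10^(19.3/10) = 85.11
  Stage 2: F_2 = 10^(3.63/10) = 2.307, G_2 = 10^(14.5/10) = 28.18
  Stage 3: F_3 = 10^(5.63/10) = 3.656, G_3 = 10^(−3.40/10) = 0.4571
Friis cascade:
  F = 1.221 + (2.307 − 1)/85.11 + (3.656 − 1)/2399 = 1.237
NF = 10 log₁₀(1.237) = 0.92 dB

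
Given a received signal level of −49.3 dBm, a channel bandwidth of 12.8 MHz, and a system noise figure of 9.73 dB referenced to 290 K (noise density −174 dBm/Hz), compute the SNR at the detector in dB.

43.9 dB

Noise floor: N = −174 + 10 log₁₀(B) + NF
10 log₁₀(1.28×10⁷) = 71.07 dB
N = −174 + 71.07 + 9.73 = −93.20 dBm
SNR = P_sig − N = −49.3 − (−93.20) = 43.90 dB → 43.9 dB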